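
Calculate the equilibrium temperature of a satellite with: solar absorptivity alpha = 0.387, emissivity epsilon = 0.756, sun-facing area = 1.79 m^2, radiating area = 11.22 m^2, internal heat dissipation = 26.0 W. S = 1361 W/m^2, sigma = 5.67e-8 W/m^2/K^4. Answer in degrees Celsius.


Numerator = alpha*S*A_sun + Q_int = 0.387*1361*1.79 + 26.0 = 968.8055 W
Denominator = eps*sigma*A_rad = 0.756*5.67e-8*11.22 = 4.8094754e-07 W/K^4
T^4 = 2.0143684e+09 K^4
T = 211.8531 K = -61.2969 C

-61.2969 degrees Celsius


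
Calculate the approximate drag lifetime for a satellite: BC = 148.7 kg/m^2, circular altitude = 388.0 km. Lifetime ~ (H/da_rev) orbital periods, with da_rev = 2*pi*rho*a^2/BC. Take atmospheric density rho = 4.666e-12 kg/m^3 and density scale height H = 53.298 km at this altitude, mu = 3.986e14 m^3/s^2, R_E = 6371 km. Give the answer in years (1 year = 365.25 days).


a = R_E + alt = 6759.0000 km = 6.759e+06 m
da_rev = 2*pi*rho*a^2/BC = 2*pi*4.666e-12*(6.759e+06)^2/148.7 = 9.006966 m per revolution
N = H/da_rev = 53298.0000 m / 9.006966 m = 5917.4199 revolutions
P = 2*pi*sqrt(a^3/mu) = 5530.1243 s
lifetime = N*P = 5917.4199 * 5530.1243 = 3.2724067e+07 s = 378.7508 days
years = 378.7508 / 365.25 = 1.0370 years

1.0370 years


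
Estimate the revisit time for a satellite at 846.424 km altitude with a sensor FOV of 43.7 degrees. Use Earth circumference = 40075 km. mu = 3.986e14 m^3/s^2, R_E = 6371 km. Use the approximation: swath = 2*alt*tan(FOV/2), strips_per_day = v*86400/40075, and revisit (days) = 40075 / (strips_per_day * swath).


swath = 2*846.424*tan(0.3813544) = 678.8051 km
v = sqrt(mu/r) = 7431.5181 m/s = 7.4315 km/s
strips/day = v*86400/40075 = 7.4315*86400/40075 = 16.0220
coverage/day = strips * swath = 16.0220 * 678.8051 = 10875.8411 km
revisit = 40075 / 10875.8411 = 3.6848 days

3.6848 days


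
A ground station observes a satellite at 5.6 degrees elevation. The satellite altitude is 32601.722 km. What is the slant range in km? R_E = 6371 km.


h = 32601.722 km, el = 5.6 deg
d = -R_E*sin(el) + sqrt((R_E*sin(el))^2 + 2*R_E*h + h^2)
d = -6371.0000*sin(0.09773844) + sqrt((6371.0000*0.0975829)^2 + 2*6371.0000*32601.722 + 32601.722^2)
d = 37831.7768 km

37831.7768 km


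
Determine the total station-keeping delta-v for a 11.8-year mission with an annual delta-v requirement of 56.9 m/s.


dV = rate * years = 56.9 * 11.8
dV = 671.4200 m/s

671.4200 m/s


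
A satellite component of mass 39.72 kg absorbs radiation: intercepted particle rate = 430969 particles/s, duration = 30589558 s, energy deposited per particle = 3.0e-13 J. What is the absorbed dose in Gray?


Total energy deposited = rate * time * E_per
  = 430969 * 30589558 * 3.0e-13 = 3.9549 J
Dose = E_total / mass = 3.9549 / 39.72
Dose = 0.09957063 Gy

0.0996 Gy


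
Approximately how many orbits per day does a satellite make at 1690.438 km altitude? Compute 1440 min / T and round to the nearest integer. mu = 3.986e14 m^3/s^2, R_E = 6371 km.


r = 8.061438e+06 m
T = 2*pi*sqrt(r^3/mu) = 7203.2751 s = 120.0546 min
revs/day = 1440 / 120.0546 = 11.9945
Rounded: 12 revolutions per day

12 revolutions per day


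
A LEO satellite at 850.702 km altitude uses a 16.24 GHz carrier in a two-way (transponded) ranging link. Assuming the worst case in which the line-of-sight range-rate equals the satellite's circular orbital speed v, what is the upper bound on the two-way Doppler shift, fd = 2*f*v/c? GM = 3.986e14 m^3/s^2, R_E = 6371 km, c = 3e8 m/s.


r = 7.221702e+06 m
v = sqrt(mu/r) = 7429.3166 m/s (worst-case radial velocity)
f = 16.24 GHz = 1.624e+10 Hz
fd = 2*f*v/c = 2*1.624e+10*7429.3166/3.0e+08
fd = 804347.3425 Hz

804347.3425 Hz


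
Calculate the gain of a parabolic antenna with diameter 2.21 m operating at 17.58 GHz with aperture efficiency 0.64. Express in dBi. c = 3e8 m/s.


lambda = c/f = 3e8 / 1.758e+10 = 0.01706485 m
G = eta*(pi*D/lambda)^2 = 0.64*(pi*2.21/0.01706485)^2
G = 105939.8854 (linear)
G = 10*log10(105939.8854) = 50.2506 dBi

50.2506 dBi


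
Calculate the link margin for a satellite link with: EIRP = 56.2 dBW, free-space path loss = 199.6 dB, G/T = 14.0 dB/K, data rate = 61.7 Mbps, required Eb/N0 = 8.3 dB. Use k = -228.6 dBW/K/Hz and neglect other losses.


C/N0 = EIRP - FSPL + G/T - k = 56.2 - 199.6 + 14.0 - (-228.6)
C/N0 = 99.2000 dB-Hz
R_b = 61.7 Mbps = 6.17e+07 bps -> 10*log10(R_b) = 77.9029 dB-Hz
Eb/N0 = C/N0 - 10*log10(R_b) = 99.2000 - 77.9029 = 21.2971 dB
Margin = Eb/N0 - Eb/N0_req = 21.2971 - 8.3 = 12.9971 dB (link closes)

12.9971 dB


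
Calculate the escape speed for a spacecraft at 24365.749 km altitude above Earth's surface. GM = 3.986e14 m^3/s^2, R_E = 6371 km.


r = 6371.0 + 24365.749 = 30736.7490 km = 3.0736749e+07 m
v_esc = sqrt(2*mu/r) = sqrt(2*3.986e14 / 3.0736749e+07)
v_esc = 5092.7772 m/s = 5.0928 km/s

5.0928 km/s


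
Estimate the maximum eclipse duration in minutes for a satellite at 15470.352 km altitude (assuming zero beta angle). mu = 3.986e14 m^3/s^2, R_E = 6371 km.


r = 21841.3520 km
T = 535.4011 min
Eclipse fraction = arcsin(R_E/r)/pi = arcsin(6371.0000/21841.3520)/pi
= arcsin(0.2916944)/pi = 0.09421902
Eclipse duration = 0.09421902 * 535.4011 = 50.4450 min

50.4450 minutes


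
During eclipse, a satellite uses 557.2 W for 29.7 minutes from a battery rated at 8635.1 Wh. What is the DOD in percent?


E_used = P * t / 60 = 557.2 * 29.7 / 60 = 275.8140 Wh
DOD = E_used / E_total * 100 = 275.8140 / 8635.1 * 100
DOD = 3.1941 %

3.1941 %


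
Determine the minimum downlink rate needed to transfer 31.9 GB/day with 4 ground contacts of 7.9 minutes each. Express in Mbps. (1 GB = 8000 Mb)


total contact time = 4 * 7.9 * 60 = 1896.0000 s
data = 31.9 GB = 255200.0000 Mb
rate = 255200.0000 / 1896.0000 = 134.5992 Mbps

134.5992 Mbps


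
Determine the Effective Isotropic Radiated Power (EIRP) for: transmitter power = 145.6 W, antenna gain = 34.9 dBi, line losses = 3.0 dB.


Pt = 145.6 W = 21.6316 dBW
EIRP = Pt_dBW + Gt - losses = 21.6316 + 34.9 - 3.0 = 53.5316 dBW

53.5316 dBW


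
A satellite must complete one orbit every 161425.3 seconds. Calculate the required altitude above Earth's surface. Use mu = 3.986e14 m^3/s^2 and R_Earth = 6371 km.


T = 161425.3 s
r = (mu*T^2/(4*pi^2))^(1/3) = (3.986e14 * 161425.3^2 / (4*pi^2))^(1/3)
r = 6.4077701e+07 m = 64077.7009 km
alt = r - R_E = 64077.7009 - 6371 = 57706.7009 km

57706.7009 km


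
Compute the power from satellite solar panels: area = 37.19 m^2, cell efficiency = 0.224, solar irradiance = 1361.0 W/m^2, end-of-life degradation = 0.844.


P = area * eta * S * degradation
P = 37.19 * 0.224 * 1361.0 * 0.844
P = 9569.1810 W

9569.1810 W


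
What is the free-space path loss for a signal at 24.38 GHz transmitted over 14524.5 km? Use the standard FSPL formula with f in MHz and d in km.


f = 24.38 GHz = 24380.0000 MHz
d = 14524.5 km
FSPL = 32.44 + 20*log10(24380.0000) + 20*log10(14524.5)
FSPL = 32.44 + 87.7407 + 83.2420
FSPL = 203.4227 dB

203.4227 dB


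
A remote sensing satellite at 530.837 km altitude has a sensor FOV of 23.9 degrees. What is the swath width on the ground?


FOV = 23.9 deg = 0.4171337 rad
swath = 2 * alt * tan(FOV/2) = 2 * 530.837 * tan(0.2085668)
swath = 2 * 530.837 * 0.2116446
swath = 224.6976 km

224.6976 km


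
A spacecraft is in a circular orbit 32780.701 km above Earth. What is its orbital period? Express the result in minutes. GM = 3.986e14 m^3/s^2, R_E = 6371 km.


r = 39151.7010 km = 3.9151701e+07 m
T = 2*pi*sqrt(r^3/mu) = 2*pi*sqrt(6.0013908e+22 / 3.986e14)
T = 77096.9459 s = 1284.9491 min

1284.9491 minutes


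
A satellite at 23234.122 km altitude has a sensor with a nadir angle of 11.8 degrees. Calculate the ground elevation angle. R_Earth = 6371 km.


r = R_E + alt = 29605.1220 km
Law of sines in the satellite / Earth-center / ground-point triangle:
  sin(nadir)/R_E = sin(90 + el)/r  =>  cos(el) = (r/R_E)*sin(nadir)
cos(el) = (29605.1220 / 6371.0000) * sin(11.8 deg) = 0.9502638
el = arccos(0.9502638) = 18.1464 deg
(Earth-central angle = 90 - nadir - el = 60.0536 deg)

18.1464 degrees


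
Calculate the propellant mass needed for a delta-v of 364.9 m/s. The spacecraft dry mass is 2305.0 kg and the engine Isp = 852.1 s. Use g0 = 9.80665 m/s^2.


ve = Isp * g0 = 852.1 * 9.80665 = 8356.246465 m/s
mass ratio = exp(dv/ve) = exp(364.9/8356.246465) = 1.04463541
m_prop = m_dry * (mr - 1) = 2305.0 * (1.04463541 - 1)
m_prop = 102.8846 kg

102.8846 kg


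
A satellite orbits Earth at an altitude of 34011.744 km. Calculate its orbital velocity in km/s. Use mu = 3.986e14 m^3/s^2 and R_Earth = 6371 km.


r = R_E + alt = 6371.0 + 34011.744 = 40382.7440 km = 4.0382744e+07 m
v = sqrt(mu/r) = sqrt(3.986e14 / 4.0382744e+07) = 3141.7436 m/s = 3.1417 km/s

3.1417 km/s


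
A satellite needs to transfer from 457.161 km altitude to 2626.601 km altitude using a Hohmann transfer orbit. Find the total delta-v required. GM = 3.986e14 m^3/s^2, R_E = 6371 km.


r1 = 6828.1610 km = 6.828161e+06 m
r2 = 8997.6010 km = 8.997601e+06 m
dv1 = sqrt(mu/r1)*(sqrt(2*r2/(r1+r2)) - 1) = 506.8714 m/s
dv2 = sqrt(mu/r2)*(1 - sqrt(2*r1/(r1+r2))) = 473.0108 m/s
total dv = |dv1| + |dv2| = 506.8714 + 473.0108 = 979.8823 m/s = 0.9798823 km/s

0.9799 km/s


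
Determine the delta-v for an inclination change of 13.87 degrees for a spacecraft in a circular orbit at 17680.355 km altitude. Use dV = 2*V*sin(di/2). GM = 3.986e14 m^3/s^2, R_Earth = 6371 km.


r = 24051.3550 km = 2.4051355e+07 m
V = sqrt(mu/r) = 4070.9791 m/s
di = 13.87 deg = 0.2420772 rad
dV = 2*V*sin(di/2) = 2*4070.9791*sin(0.1210386)
dV = 983.0866 m/s = 0.9830866 km/s

0.9831 km/s


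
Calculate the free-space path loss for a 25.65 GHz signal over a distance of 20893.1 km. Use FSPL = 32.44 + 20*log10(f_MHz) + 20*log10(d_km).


f = 25.65 GHz = 25650.0000 MHz
d = 20893.1 km
FSPL = 32.44 + 20*log10(25650.0000) + 20*log10(20893.1)
FSPL = 32.44 + 88.1817 + 86.4001
FSPL = 207.0218 dB

207.0218 dB


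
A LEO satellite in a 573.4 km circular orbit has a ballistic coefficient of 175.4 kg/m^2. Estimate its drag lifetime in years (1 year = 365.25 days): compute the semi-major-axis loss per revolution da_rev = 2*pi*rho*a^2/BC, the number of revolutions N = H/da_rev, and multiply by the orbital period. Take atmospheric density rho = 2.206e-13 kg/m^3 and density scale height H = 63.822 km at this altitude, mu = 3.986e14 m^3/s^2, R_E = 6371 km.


a = R_E + alt = 6944.4000 km = 6.9444e+06 m
da_rev = 2*pi*rho*a^2/BC = 2*pi*2.206e-13*(6.9444e+06)^2/175.4 = 0.381087974 m per revolution
N = H/da_rev = 63822.0000 m / 0.381087974 m = 167473.1409 revolutions
P = 2*pi*sqrt(a^3/mu) = 5759.2153 s
lifetime = N*P = 167473.1409 * 5759.2153 = 9.6451387e+08 s = 11163.3550 days
years = 11163.3550 / 365.25 = 30.5636 years

30.5636 years


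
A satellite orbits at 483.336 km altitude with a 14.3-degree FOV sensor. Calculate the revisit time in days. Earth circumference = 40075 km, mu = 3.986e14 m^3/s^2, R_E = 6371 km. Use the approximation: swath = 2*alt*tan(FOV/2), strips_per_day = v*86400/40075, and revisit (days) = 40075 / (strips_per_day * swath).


swath = 2*483.336*tan(0.124791) = 121.2621 km
v = sqrt(mu/r) = 7625.8095 m/s = 7.6258 km/s
strips/day = v*86400/40075 = 7.6258*86400/40075 = 16.4409
coverage/day = strips * swath = 16.4409 * 121.2621 = 1993.6611 km
revisit = 40075 / 1993.6611 = 20.1012 days

20.1012 days


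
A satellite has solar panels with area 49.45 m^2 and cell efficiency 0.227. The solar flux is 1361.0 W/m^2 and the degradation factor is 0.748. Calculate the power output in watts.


P = area * eta * S * degradation
P = 49.45 * 0.227 * 1361.0 * 0.748
P = 11427.5170 W

11427.5170 W


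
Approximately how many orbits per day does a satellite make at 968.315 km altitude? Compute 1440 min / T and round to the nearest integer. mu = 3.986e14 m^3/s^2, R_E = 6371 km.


r = 7.339315e+06 m
T = 2*pi*sqrt(r^3/mu) = 6257.4086 s = 104.2901 min
revs/day = 1440 / 104.2901 = 13.8076
Rounded: 14 revolutions per day

14 revolutions per day


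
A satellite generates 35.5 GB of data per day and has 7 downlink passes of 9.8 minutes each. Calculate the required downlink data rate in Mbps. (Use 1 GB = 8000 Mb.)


total contact time = 7 * 9.8 * 60 = 4116.0000 s
data = 35.5 GB = 284000.0000 Mb
rate = 284000.0000 / 4116.0000 = 68.9990 Mbps

68.9990 Mbps


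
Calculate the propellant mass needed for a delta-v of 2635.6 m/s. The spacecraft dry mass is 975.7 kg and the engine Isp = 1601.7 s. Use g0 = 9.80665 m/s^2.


ve = Isp * g0 = 1601.7 * 9.80665 = 15707.311305 m/s
mass ratio = exp(dv/ve) = exp(2635.6/15707.311305) = 1.18269351
m_prop = m_dry * (mr - 1) = 975.7 * (1.18269351 - 1)
m_prop = 178.2541 kg

178.2541 kg


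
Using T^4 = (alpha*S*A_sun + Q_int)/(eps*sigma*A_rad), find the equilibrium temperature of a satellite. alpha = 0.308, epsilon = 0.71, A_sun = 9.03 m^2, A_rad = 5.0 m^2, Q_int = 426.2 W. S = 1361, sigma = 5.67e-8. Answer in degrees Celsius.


Numerator = alpha*S*A_sun + Q_int = 0.308*1361*9.03 + 426.2 = 4211.4676 W
Denominator = eps*sigma*A_rad = 0.71*5.67e-8*5.0 = 2.01285e-07 W/K^4
T^4 = 2.0922909e+10 K^4
T = 380.3256 K = 107.1756 C

107.1756 degrees Celsius


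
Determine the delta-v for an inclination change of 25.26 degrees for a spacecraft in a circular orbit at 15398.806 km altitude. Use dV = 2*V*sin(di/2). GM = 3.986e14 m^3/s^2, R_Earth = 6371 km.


r = 21769.8060 km = 2.1769806e+07 m
V = sqrt(mu/r) = 4278.9909 m/s
di = 25.26 deg = 0.4408702 rad
dV = 2*V*sin(di/2) = 2*4278.9909*sin(0.2204351)
dV = 1871.2387 m/s = 1.8712 km/s

1.8712 km/s


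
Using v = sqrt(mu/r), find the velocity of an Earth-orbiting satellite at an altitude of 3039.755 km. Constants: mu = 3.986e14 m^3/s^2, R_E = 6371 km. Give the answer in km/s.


r = R_E + alt = 6371.0 + 3039.755 = 9410.7550 km = 9.410755e+06 m
v = sqrt(mu/r) = sqrt(3.986e14 / 9.410755e+06) = 6508.1329 m/s = 6.5081 km/s

6.5081 km/s


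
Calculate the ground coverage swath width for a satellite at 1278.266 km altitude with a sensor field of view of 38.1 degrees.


FOV = 38.1 deg = 0.6649704 rad
swath = 2 * alt * tan(FOV/2) = 2 * 1278.266 * tan(0.3324852)
swath = 2 * 1278.266 * 0.345304
swath = 882.7808 km

882.7808 km


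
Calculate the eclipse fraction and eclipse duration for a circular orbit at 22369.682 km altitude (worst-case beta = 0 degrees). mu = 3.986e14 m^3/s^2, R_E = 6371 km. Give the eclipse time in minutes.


r = 28740.6820 km
T = 808.1753 min
Eclipse fraction = arcsin(R_E/r)/pi = arcsin(6371.0000/28740.6820)/pi
= arcsin(0.2216718)/pi = 0.07115137
Eclipse duration = 0.07115137 * 808.1753 = 57.5028 min

57.5028 minutes


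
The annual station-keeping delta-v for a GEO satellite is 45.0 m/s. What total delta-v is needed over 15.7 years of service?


dV = rate * years = 45.0 * 15.7
dV = 706.5000 m/s

706.5000 m/s


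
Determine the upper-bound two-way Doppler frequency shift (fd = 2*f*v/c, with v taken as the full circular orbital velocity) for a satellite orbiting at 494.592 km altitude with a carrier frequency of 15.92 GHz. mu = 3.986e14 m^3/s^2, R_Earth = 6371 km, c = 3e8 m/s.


r = 6.865592e+06 m
v = sqrt(mu/r) = 7619.5558 m/s (worst-case radial velocity)
f = 15.92 GHz = 1.592e+10 Hz
fd = 2*f*v/c = 2*1.592e+10*7619.5558/3.0e+08
fd = 808688.8514 Hz

808688.8514 Hz


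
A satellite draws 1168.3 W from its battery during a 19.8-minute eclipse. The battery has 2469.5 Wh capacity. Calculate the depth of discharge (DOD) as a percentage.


E_used = P * t / 60 = 1168.3 * 19.8 / 60 = 385.5390 Wh
DOD = E_used / E_total * 100 = 385.5390 / 2469.5 * 100
DOD = 15.6120 %

15.6120 %


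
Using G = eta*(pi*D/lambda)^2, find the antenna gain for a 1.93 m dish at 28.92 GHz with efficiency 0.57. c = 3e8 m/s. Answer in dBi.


lambda = c/f = 3e8 / 2.892e+10 = 0.01037344 m
G = eta*(pi*D/lambda)^2 = 0.57*(pi*1.93/0.01037344)^2
G = 194734.6736 (linear)
G = 10*log10(194734.6736) = 52.8944 dBi

52.8944 dBi


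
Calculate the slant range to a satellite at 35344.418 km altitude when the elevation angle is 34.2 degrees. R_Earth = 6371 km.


h = 35344.418 km, el = 34.2 deg
d = -R_E*sin(el) + sqrt((R_E*sin(el))^2 + 2*R_E*h + h^2)
d = -6371.0000*sin(0.5969026) + sqrt((6371.0000*0.5620834)^2 + 2*6371.0000*35344.418 + 35344.418^2)
d = 37800.2459 km

37800.2459 km


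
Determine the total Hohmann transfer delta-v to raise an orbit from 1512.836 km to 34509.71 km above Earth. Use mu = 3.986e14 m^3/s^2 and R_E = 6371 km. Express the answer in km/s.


r1 = 7883.8360 km = 7.883836e+06 m
r2 = 40880.7100 km = 4.088071e+07 m
dv1 = sqrt(mu/r1)*(sqrt(2*r2/(r1+r2)) - 1) = 2096.5859 m/s
dv2 = sqrt(mu/r2)*(1 - sqrt(2*r1/(r1+r2))) = 1346.9666 m/s
total dv = |dv1| + |dv2| = 2096.5859 + 1346.9666 = 3443.5525 m/s = 3.4436 km/s

3.4436 km/s


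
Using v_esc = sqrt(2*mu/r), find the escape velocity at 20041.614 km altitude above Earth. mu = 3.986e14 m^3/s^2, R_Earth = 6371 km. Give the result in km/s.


r = 6371.0 + 20041.614 = 26412.6140 km = 2.6412614e+07 m
v_esc = sqrt(2*mu/r) = sqrt(2*3.986e14 / 2.6412614e+07)
v_esc = 5493.8646 m/s = 5.4939 km/s

5.4939 km/s


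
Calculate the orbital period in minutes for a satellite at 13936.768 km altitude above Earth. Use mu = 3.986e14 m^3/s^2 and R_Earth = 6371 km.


r = 20307.7680 km = 2.0307768e+07 m
T = 2*pi*sqrt(r^3/mu) = 2*pi*sqrt(8.375034e+21 / 3.986e14)
T = 28800.7973 s = 480.0133 min

480.0133 minutes


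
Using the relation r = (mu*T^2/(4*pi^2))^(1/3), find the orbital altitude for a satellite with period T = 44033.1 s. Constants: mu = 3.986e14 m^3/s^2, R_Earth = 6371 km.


T = 44033.1 s
r = (mu*T^2/(4*pi^2))^(1/3) = (3.986e14 * 44033.1^2 / (4*pi^2))^(1/3)
r = 2.6951236e+07 m = 26951.2364 km
alt = r - R_E = 26951.2364 - 6371 = 20580.2364 km

20580.2364 km


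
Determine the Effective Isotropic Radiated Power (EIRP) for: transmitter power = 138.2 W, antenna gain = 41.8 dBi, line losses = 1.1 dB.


Pt = 138.2 W = 21.4051 dBW
EIRP = Pt_dBW + Gt - losses = 21.4051 + 41.8 - 1.1 = 62.1051 dBW

62.1051 dBW


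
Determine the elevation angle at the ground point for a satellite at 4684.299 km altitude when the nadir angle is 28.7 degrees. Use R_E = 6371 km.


r = R_E + alt = 11055.2990 km
Law of sines in the satellite / Earth-center / ground-point triangle:
  sin(nadir)/R_E = sin(90 + el)/r  =>  cos(el) = (r/R_E)*sin(nadir)
cos(el) = (11055.2990 / 6371.0000) * sin(28.7 deg) = 0.8333094
el = arccos(0.8333094) = 33.5598 deg
(Earth-central angle = 90 - nadir - el = 27.7402 deg)

33.5598 degrees


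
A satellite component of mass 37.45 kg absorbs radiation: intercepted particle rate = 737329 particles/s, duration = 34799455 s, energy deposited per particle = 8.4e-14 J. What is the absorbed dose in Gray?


Total energy deposited = rate * time * E_per
  = 737329 * 34799455 * 8.4e-14 = 2.1553 J
Dose = E_total / mass = 2.1553 / 37.45
Dose = 0.05755211 Gy

0.0576 Gy


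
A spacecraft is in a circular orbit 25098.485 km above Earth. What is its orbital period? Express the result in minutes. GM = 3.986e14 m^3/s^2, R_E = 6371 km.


r = 31469.4850 km = 3.1469485e+07 m
T = 2*pi*sqrt(r^3/mu) = 2*pi*sqrt(3.1165127e+22 / 3.986e14)
T = 55557.8812 s = 925.9647 min

925.9647 minutes


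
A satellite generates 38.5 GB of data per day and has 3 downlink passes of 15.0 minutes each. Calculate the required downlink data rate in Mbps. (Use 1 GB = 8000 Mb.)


total contact time = 3 * 15.0 * 60 = 2700.0000 s
data = 38.5 GB = 308000.0000 Mb
rate = 308000.0000 / 2700.0000 = 114.0741 Mbps

114.0741 Mbps


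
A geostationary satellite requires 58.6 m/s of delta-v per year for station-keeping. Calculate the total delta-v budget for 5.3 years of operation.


dV = rate * years = 58.6 * 5.3
dV = 310.5800 m/s

310.5800 m/s


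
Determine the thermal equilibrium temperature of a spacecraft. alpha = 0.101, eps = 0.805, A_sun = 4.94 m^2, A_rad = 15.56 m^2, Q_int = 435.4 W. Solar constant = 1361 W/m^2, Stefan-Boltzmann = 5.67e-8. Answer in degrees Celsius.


Numerator = alpha*S*A_sun + Q_int = 0.101*1361*4.94 + 435.4 = 1114.4573 W
Denominator = eps*sigma*A_rad = 0.805*5.67e-8*15.56 = 7.1021286e-07 W/K^4
T^4 = 1.5691878e+09 K^4
T = 199.0301 K = -74.1199 C

-74.1199 degrees Celsius


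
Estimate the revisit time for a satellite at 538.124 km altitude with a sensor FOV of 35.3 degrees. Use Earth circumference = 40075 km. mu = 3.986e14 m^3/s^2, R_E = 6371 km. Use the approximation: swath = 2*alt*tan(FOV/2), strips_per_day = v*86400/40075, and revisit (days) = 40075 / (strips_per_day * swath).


swath = 2*538.124*tan(0.3080506) = 342.4400 km
v = sqrt(mu/r) = 7595.5137 m/s = 7.5955 km/s
strips/day = v*86400/40075 = 7.5955*86400/40075 = 16.3756
coverage/day = strips * swath = 16.3756 * 342.4400 = 5607.6619 km
revisit = 40075 / 5607.6619 = 7.1465 days

7.1465 days


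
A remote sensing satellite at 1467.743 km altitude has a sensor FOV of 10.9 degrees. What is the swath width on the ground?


FOV = 10.9 deg = 0.1902409 rad
swath = 2 * alt * tan(FOV/2) = 2 * 1467.743 * tan(0.09512044)
swath = 2 * 1467.743 * 0.09540837
swath = 280.0699 km

280.0699 km


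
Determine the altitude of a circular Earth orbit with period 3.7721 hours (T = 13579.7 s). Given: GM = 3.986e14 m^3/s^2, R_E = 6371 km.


T = 13579.7 s
r = (mu*T^2/(4*pi^2))^(1/3) = (3.986e14 * 13579.7^2 / (4*pi^2))^(1/3)
r = 1.230229e+07 m = 12302.2903 km
alt = r - R_E = 12302.2903 - 6371 = 5931.2903 km

5931.2903 km


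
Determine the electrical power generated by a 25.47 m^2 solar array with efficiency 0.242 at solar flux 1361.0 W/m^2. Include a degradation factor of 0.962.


P = area * eta * S * degradation
P = 25.47 * 0.242 * 1361.0 * 0.962
P = 8070.0738 W

8070.0738 W


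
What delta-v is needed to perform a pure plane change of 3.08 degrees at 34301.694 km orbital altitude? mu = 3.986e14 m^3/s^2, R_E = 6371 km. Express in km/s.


r = 40672.6940 km = 4.0672694e+07 m
V = sqrt(mu/r) = 3130.5250 m/s
di = 3.08 deg = 0.05375614 rad
dV = 2*V*sin(di/2) = 2*3130.5250*sin(0.02687807)
dV = 168.2647 m/s = 0.1682647 km/s

0.1683 km/s


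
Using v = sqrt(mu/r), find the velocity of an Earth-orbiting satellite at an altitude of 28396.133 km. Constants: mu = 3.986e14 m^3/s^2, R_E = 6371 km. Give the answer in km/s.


r = R_E + alt = 6371.0 + 28396.133 = 34767.1330 km = 3.4767133e+07 m
v = sqrt(mu/r) = sqrt(3.986e14 / 3.4767133e+07) = 3385.9786 m/s = 3.3860 km/s

3.3860 km/s


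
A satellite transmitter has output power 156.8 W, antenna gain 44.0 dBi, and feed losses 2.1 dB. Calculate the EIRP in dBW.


Pt = 156.8 W = 21.9535 dBW
EIRP = Pt_dBW + Gt - losses = 21.9535 + 44.0 - 2.1 = 63.8535 dBW

63.8535 dBW


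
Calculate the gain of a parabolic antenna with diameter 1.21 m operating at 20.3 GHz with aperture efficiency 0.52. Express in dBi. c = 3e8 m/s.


lambda = c/f = 3e8 / 2.03e+10 = 0.01477833 m
G = eta*(pi*D/lambda)^2 = 0.52*(pi*1.21/0.01477833)^2
G = 34405.1453 (linear)
G = 10*log10(34405.1453) = 45.3662 dBi

45.3662 dBi


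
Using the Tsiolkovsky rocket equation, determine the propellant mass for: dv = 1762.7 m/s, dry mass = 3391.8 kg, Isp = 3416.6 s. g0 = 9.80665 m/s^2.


ve = Isp * g0 = 3416.6 * 9.80665 = 33505.400390 m/s
mass ratio = exp(dv/ve) = exp(1762.7/33505.400390) = 1.05401790
m_prop = m_dry * (mr - 1) = 3391.8 * (1.05401790 - 1)
m_prop = 183.2179 kg

183.2179 kg


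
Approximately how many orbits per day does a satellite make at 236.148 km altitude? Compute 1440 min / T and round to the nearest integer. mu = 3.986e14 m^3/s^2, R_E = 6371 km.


r = 6.607148e+06 m
T = 2*pi*sqrt(r^3/mu) = 5344.8100 s = 89.0802 min
revs/day = 1440 / 89.0802 = 16.1652
Rounded: 16 revolutions per day

16 revolutions per day


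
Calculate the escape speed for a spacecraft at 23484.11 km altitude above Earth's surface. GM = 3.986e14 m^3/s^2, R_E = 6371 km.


r = 6371.0 + 23484.11 = 29855.1100 km = 2.985511e+07 m
v_esc = sqrt(2*mu/r) = sqrt(2*3.986e14 / 2.985511e+07)
v_esc = 5167.4265 m/s = 5.1674 km/s

5.1674 km/s


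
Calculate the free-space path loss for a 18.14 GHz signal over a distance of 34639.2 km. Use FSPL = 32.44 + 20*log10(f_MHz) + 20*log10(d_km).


f = 18.14 GHz = 18140.0000 MHz
d = 34639.2 km
FSPL = 32.44 + 20*log10(18140.0000) + 20*log10(34639.2)
FSPL = 32.44 + 85.1727 + 90.7914
FSPL = 208.4041 dB

208.4041 dB


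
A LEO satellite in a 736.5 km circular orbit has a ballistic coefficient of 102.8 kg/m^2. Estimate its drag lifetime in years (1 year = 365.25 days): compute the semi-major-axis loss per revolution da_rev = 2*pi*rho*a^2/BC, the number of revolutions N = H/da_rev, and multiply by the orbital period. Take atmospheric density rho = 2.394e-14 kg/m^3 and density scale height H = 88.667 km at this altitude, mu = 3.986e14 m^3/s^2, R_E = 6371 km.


a = R_E + alt = 7107.5000 km = 7.1075e+06 m
da_rev = 2*pi*rho*a^2/BC = 2*pi*2.394e-14*(7.1075e+06)^2/102.8 = 0.0739170518 m per revolution
N = H/da_rev = 88667.0000 m / 0.0739170518 m = 1.1995473e+06 revolutions
P = 2*pi*sqrt(a^3/mu) = 5963.2982 s
lifetime = N*P = 1.1995473e+06 * 5963.2982 = 7.1532582e+09 s = 82792.3404 days
years = 82792.3404 / 365.25 = 226.6731 years

226.6731 years


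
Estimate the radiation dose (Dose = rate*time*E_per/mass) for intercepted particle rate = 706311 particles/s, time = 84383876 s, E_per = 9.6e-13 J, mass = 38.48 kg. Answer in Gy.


Total energy deposited = rate * time * E_per
  = 706311 * 84383876 * 9.6e-13 = 57.2172 J
Dose = E_total / mass = 57.2172 / 38.48
Dose = 1.4869 Gy

1.4869 Gy


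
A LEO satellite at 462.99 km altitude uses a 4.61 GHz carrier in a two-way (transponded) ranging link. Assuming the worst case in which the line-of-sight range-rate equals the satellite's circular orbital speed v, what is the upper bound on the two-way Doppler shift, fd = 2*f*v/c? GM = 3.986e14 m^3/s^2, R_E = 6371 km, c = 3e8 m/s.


r = 6.83399e+06 m
v = sqrt(mu/r) = 7637.1528 m/s (worst-case radial velocity)
f = 4.61 GHz = 4.61e+09 Hz
fd = 2*f*v/c = 2*4.61e+09*7637.1528/3.0e+08
fd = 234715.1616 Hz

234715.1616 Hz


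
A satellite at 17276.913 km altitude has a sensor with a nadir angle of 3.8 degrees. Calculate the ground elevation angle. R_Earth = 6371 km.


r = R_E + alt = 23647.9130 km
Law of sines in the satellite / Earth-center / ground-point triangle:
  sin(nadir)/R_E = sin(90 + el)/r  =>  cos(el) = (r/R_E)*sin(nadir)
cos(el) = (23647.9130 / 6371.0000) * sin(3.8 deg) = 0.2459958
el = arccos(0.2459958) = 75.7593 deg
(Earth-central angle = 90 - nadir - el = 10.4407 deg)

75.7593 degrees


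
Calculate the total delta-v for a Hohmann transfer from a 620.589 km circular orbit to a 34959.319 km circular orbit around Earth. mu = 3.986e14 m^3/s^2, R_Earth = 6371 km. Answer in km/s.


r1 = 6991.5890 km = 6.991589e+06 m
r2 = 41330.3190 km = 4.1330319e+07 m
dv1 = sqrt(mu/r1)*(sqrt(2*r2/(r1+r2)) - 1) = 2324.8893 m/s
dv2 = sqrt(mu/r2)*(1 - sqrt(2*r1/(r1+r2))) = 1434.9476 m/s
total dv = |dv1| + |dv2| = 2324.8893 + 1434.9476 = 3759.8370 m/s = 3.7598 km/s

3.7598 km/s


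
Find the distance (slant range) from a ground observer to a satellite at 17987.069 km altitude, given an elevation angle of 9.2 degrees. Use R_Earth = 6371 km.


h = 17987.069 km, el = 9.2 deg
d = -R_E*sin(el) + sqrt((R_E*sin(el))^2 + 2*R_E*h + h^2)
d = -6371.0000*sin(0.1605703) + sqrt((6371.0000*0.1598812)^2 + 2*6371.0000*17987.069 + 17987.069^2)
d = 22513.5757 km

22513.5757 km


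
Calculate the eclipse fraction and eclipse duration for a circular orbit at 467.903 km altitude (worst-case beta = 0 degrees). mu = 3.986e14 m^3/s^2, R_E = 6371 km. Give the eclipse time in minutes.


r = 6838.9030 km
T = 93.8079 min
Eclipse fraction = arcsin(R_E/r)/pi = arcsin(6371.0000/6838.9030)/pi
= arcsin(0.9315822)/pi = 0.3815711
Eclipse duration = 0.3815711 * 93.8079 = 35.7944 min

35.7944 minutes


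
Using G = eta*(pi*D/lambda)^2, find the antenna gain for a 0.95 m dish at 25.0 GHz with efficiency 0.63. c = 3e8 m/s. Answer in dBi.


lambda = c/f = 3e8 / 2.5e+10 = 0.0120 m
G = eta*(pi*D/lambda)^2 = 0.63*(pi*0.95/0.0120)^2
G = 38969.5161 (linear)
G = 10*log10(38969.5161) = 45.9073 dBi

45.9073 dBi


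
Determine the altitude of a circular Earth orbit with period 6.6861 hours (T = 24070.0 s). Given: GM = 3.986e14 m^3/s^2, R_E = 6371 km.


T = 24070.0 s
r = (mu*T^2/(4*pi^2))^(1/3) = (3.986e14 * 24070.0^2 / (4*pi^2))^(1/3)
r = 1.8018138e+07 m = 18018.1382 km
alt = r - R_E = 18018.1382 - 6371 = 11647.1382 km

11647.1382 km


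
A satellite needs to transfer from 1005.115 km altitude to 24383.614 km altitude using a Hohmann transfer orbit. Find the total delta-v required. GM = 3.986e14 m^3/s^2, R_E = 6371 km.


r1 = 7376.1150 km = 7.376115e+06 m
r2 = 30754.6140 km = 3.0754614e+07 m
dv1 = sqrt(mu/r1)*(sqrt(2*r2/(r1+r2)) - 1) = 1985.4288 m/s
dv2 = sqrt(mu/r2)*(1 - sqrt(2*r1/(r1+r2))) = 1360.8299 m/s
total dv = |dv1| + |dv2| = 1985.4288 + 1360.8299 = 3346.2587 m/s = 3.3463 km/s

3.3463 km/s


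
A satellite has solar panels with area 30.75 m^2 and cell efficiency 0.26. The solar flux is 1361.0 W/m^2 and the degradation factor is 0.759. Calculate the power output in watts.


P = area * eta * S * degradation
P = 30.75 * 0.26 * 1361.0 * 0.759
P = 8258.8270 W

8258.8270 W


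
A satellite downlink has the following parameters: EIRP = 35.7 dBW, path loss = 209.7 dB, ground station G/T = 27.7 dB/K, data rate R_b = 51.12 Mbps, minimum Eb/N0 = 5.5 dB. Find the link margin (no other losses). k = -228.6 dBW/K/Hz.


C/N0 = EIRP - FSPL + G/T - k = 35.7 - 209.7 + 27.7 - (-228.6)
C/N0 = 82.3000 dB-Hz
R_b = 51.12 Mbps = 5.112e+07 bps -> 10*log10(R_b) = 77.0859 dB-Hz
Eb/N0 = C/N0 - 10*log10(R_b) = 82.3000 - 77.0859 = 5.2141 dB
Margin = Eb/N0 - Eb/N0_req = 5.2141 - 5.5 = -0.2859085 dB (negative margin: link does not close)

-0.2859 dB


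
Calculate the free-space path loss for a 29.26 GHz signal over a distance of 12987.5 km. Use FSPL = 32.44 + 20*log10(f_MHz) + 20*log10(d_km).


f = 29.26 GHz = 29260.0000 MHz
d = 12987.5 km
FSPL = 32.44 + 20*log10(29260.0000) + 20*log10(12987.5)
FSPL = 32.44 + 89.3255 + 82.2705
FSPL = 204.0360 dB

204.0360 dB


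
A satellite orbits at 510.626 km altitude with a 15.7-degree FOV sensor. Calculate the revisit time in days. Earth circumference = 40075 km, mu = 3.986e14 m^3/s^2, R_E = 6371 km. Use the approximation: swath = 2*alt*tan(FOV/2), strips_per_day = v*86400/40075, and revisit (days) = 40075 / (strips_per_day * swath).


swath = 2*510.626*tan(0.1370083) = 140.8022 km
v = sqrt(mu/r) = 7610.6739 m/s = 7.6107 km/s
strips/day = v*86400/40075 = 7.6107*86400/40075 = 16.4083
coverage/day = strips * swath = 16.4083 * 140.8022 = 2310.3228 km
revisit = 40075 / 2310.3228 = 17.3461 days

17.3461 days


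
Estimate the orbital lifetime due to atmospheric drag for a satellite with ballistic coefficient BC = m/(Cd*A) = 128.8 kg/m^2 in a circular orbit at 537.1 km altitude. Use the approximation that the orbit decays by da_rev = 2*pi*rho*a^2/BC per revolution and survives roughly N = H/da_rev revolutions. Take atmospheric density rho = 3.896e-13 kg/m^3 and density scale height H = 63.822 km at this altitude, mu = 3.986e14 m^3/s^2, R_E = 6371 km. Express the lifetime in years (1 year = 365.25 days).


a = R_E + alt = 6908.1000 km = 6.9081e+06 m
da_rev = 2*pi*rho*a^2/BC = 2*pi*3.896e-13*(6.9081e+06)^2/128.8 = 0.906985168 m per revolution
N = H/da_rev = 63822.0000 m / 0.906985168 m = 70367.1926 revolutions
P = 2*pi*sqrt(a^3/mu) = 5714.1172 s
lifetime = N*P = 70367.1926 * 5714.1172 = 4.0208639e+08 s = 4653.7776 days
years = 4653.7776 / 365.25 = 12.7413 years

12.7413 years


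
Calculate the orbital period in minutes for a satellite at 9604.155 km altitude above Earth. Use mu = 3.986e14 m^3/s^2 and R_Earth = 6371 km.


r = 15975.1550 km = 1.5975155e+07 m
T = 2*pi*sqrt(r^3/mu) = 2*pi*sqrt(4.0769487e+21 / 3.986e14)
T = 20094.5758 s = 334.9096 min

334.9096 minutes


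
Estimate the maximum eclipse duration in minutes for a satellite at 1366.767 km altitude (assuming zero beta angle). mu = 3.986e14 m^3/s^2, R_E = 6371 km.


r = 7737.7670 km
T = 112.8973 min
Eclipse fraction = arcsin(R_E/r)/pi = arcsin(6371.0000/7737.7670)/pi
= arcsin(0.8233642)/pi = 0.3079055
Eclipse duration = 0.3079055 * 112.8973 = 34.7617 min

34.7617 minutes


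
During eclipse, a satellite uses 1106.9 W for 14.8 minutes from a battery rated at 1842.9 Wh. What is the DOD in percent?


E_used = P * t / 60 = 1106.9 * 14.8 / 60 = 273.0353 Wh
DOD = E_used / E_total * 100 = 273.0353 / 1842.9 * 100
DOD = 14.8155 %

14.8155 %


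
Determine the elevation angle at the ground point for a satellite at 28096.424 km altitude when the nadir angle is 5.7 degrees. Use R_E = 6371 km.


r = R_E + alt = 34467.4240 km
Law of sines in the satellite / Earth-center / ground-point triangle:
  sin(nadir)/R_E = sin(90 + el)/r  =>  cos(el) = (r/R_E)*sin(nadir)
cos(el) = (34467.4240 / 6371.0000) * sin(5.7 deg) = 0.5373247
el = arccos(0.5373247) = 57.4983 deg
(Earth-central angle = 90 - nadir - el = 26.8017 deg)

57.4983 degrees


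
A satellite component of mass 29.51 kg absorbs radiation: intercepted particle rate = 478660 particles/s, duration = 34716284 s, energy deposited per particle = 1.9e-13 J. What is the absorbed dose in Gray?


Total energy deposited = rate * time * E_per
  = 478660 * 34716284 * 1.9e-13 = 3.1573 J
Dose = E_total / mass = 3.1573 / 29.51
Dose = 0.1069904 Gy

0.1070 Gy


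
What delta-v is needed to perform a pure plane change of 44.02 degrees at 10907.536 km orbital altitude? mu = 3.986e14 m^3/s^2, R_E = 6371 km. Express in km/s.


r = 17278.5360 km = 1.7278536e+07 m
V = sqrt(mu/r) = 4803.0286 m/s
di = 44.02 deg = 0.7682939 rad
dV = 2*V*sin(di/2) = 2*4803.0286*sin(0.384147)
dV = 3600.0468 m/s = 3.6000 km/s

3.6000 km/s


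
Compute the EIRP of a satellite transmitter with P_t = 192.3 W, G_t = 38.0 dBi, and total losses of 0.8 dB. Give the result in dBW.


Pt = 192.3 W = 22.8398 dBW
EIRP = Pt_dBW + Gt - losses = 22.8398 + 38.0 - 0.8 = 60.0398 dBW

60.0398 dBW


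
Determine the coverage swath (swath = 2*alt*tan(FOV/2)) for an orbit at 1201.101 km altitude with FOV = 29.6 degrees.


FOV = 29.6 deg = 0.5166175 rad
swath = 2 * alt * tan(FOV/2) = 2 * 1201.101 * tan(0.2583087)
swath = 2 * 1201.101 * 0.2642114
swath = 634.6891 km

634.6891 km


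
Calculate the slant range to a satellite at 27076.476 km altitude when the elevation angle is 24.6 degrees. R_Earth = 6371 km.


h = 27076.476 km, el = 24.6 deg
d = -R_E*sin(el) + sqrt((R_E*sin(el))^2 + 2*R_E*h + h^2)
d = -6371.0000*sin(0.429351) + sqrt((6371.0000*0.4162808)^2 + 2*6371.0000*27076.476 + 27076.476^2)
d = 30289.9117 km

30289.9117 km


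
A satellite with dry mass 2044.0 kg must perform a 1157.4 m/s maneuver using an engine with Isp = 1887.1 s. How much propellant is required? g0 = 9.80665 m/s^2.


ve = Isp * g0 = 1887.1 * 9.80665 = 18506.129215 m/s
mass ratio = exp(dv/ve) = exp(1157.4/18506.129215) = 1.06453857
m_prop = m_dry * (mr - 1) = 2044.0 * (1.06453857 - 1)
m_prop = 131.9168 kg

131.9168 kg


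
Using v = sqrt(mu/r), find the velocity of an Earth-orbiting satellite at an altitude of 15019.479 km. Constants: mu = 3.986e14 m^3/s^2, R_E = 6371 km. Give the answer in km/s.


r = R_E + alt = 6371.0 + 15019.479 = 21390.4790 km = 2.1390479e+07 m
v = sqrt(mu/r) = sqrt(3.986e14 / 2.1390479e+07) = 4316.7649 m/s = 4.3168 km/s

4.3168 km/s


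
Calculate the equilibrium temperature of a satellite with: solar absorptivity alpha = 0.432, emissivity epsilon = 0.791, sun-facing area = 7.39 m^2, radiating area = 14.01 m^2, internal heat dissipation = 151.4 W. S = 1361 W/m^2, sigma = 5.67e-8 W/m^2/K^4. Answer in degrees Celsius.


Numerator = alpha*S*A_sun + Q_int = 0.432*1361*7.39 + 151.4 = 4496.3653 W
Denominator = eps*sigma*A_rad = 0.791*5.67e-8*14.01 = 6.283443e-07 W/K^4
T^4 = 7.1558942e+09 K^4
T = 290.8479 K = 17.6979 C

17.6979 degrees Celsius


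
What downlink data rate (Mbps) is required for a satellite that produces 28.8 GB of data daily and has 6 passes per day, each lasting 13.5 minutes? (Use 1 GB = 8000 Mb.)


total contact time = 6 * 13.5 * 60 = 4860.0000 s
data = 28.8 GB = 230400.0000 Mb
rate = 230400.0000 / 4860.0000 = 47.4074 Mbps

47.4074 Mbps


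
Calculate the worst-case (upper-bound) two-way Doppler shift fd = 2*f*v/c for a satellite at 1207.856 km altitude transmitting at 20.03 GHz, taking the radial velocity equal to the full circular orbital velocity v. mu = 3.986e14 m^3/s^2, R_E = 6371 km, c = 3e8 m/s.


r = 7.578856e+06 m
v = sqrt(mu/r) = 7252.1507 m/s (worst-case radial velocity)
f = 20.03 GHz = 2.003e+10 Hz
fd = 2*f*v/c = 2*2.003e+10*7252.1507/3.0e+08
fd = 968403.8552 Hz

968403.8552 Hz


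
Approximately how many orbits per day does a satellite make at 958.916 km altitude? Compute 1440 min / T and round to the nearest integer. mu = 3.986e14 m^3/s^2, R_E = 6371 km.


r = 7.329916e+06 m
T = 2*pi*sqrt(r^3/mu) = 6245.3922 s = 104.0899 min
revs/day = 1440 / 104.0899 = 13.8342
Rounded: 14 revolutions per day

14 revolutions per day


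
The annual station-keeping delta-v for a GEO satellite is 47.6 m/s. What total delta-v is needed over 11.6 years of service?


dV = rate * years = 47.6 * 11.6
dV = 552.1600 m/s

552.1600 m/s


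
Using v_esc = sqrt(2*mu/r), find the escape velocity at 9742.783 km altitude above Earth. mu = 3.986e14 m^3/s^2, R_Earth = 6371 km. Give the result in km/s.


r = 6371.0 + 9742.783 = 16113.7830 km = 1.6113783e+07 m
v_esc = sqrt(2*mu/r) = sqrt(2*3.986e14 / 1.6113783e+07)
v_esc = 7033.7170 m/s = 7.0337 km/s

7.0337 km/s


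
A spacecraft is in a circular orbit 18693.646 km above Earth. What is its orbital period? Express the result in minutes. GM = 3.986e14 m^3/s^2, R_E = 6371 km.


r = 25064.6460 km = 2.5064646e+07 m
T = 2*pi*sqrt(r^3/mu) = 2*pi*sqrt(1.5746525e+22 / 3.986e14)
T = 39491.4958 s = 658.1916 min

658.1916 minutes


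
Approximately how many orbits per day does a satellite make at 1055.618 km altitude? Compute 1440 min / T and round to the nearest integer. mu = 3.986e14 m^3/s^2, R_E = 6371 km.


r = 7.426618e+06 m
T = 2*pi*sqrt(r^3/mu) = 6369.3901 s = 106.1565 min
revs/day = 1440 / 106.1565 = 13.5649
Rounded: 14 revolutions per day

14 revolutions per day


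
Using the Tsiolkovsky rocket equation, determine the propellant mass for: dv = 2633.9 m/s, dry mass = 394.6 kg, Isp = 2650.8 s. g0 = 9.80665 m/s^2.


ve = Isp * g0 = 2650.8 * 9.80665 = 25995.467820 m/s
mass ratio = exp(dv/ve) = exp(2633.9/25995.467820) = 1.10663238
m_prop = m_dry * (mr - 1) = 394.6 * (1.10663238 - 1)
m_prop = 42.0771 kg

42.0771 kg


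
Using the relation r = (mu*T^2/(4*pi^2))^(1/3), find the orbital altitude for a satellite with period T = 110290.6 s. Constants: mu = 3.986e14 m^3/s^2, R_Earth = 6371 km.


T = 110290.6 s
r = (mu*T^2/(4*pi^2))^(1/3) = (3.986e14 * 110290.6^2 / (4*pi^2))^(1/3)
r = 4.9707072e+07 m = 49707.0724 km
alt = r - R_E = 49707.0724 - 6371 = 43336.0724 km

43336.0724 km


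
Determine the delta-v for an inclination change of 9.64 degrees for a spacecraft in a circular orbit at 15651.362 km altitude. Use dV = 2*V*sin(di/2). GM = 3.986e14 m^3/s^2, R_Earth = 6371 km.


r = 22022.3620 km = 2.2022362e+07 m
V = sqrt(mu/r) = 4254.3841 m/s
di = 9.64 deg = 0.1682497 rad
dV = 2*V*sin(di/2) = 2*4254.3841*sin(0.08412487)
dV = 714.9550 m/s = 0.714955 km/s

0.7150 km/s


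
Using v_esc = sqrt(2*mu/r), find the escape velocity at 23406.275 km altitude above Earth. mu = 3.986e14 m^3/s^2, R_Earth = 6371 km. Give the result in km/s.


r = 6371.0 + 23406.275 = 29777.2750 km = 2.9777275e+07 m
v_esc = sqrt(2*mu/r) = sqrt(2*3.986e14 / 2.9777275e+07)
v_esc = 5174.1757 m/s = 5.1742 km/s

5.1742 km/s


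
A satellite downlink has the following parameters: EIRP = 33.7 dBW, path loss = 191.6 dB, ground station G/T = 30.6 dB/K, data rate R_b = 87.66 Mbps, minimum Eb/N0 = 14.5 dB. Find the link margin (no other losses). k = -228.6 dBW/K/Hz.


C/N0 = EIRP - FSPL + G/T - k = 33.7 - 191.6 + 30.6 - (-228.6)
C/N0 = 101.3000 dB-Hz
R_b = 87.66 Mbps = 8.766e+07 bps -> 10*log10(R_b) = 79.4280 dB-Hz
Eb/N0 = C/N0 - 10*log10(R_b) = 101.3000 - 79.4280 = 21.8720 dB
Margin = Eb/N0 - Eb/N0_req = 21.8720 - 14.5 = 7.3720 dB (link closes)

7.3720 dB
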